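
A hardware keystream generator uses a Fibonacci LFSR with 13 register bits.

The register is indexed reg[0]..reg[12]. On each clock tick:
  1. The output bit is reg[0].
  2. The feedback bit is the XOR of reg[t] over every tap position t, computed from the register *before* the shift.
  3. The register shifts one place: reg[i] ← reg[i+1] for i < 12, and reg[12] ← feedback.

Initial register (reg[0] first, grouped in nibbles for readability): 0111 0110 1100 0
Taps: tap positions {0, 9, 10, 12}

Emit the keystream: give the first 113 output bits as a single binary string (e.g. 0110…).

01110110110001011001011011101010011010001000110000000111010101010111110010100110011101110011101001100010110001010

step | reg (before) | out | fb
   0 | 0111011011000 | 0 | 1
   1 | 1110110110001 | 1 | 0
   2 | 1101101100010 | 1 | 1
   3 | 1011011000101 | 1 | 1
   4 | 0110110001011 | 0 | 0
   5 | 1101100010110 | 1 | 0
   6 | 1011000101100 | 1 | 1
   7 | 0110001011001 | 0 | 0
   8 | 1100010110010 | 1 | 1
   9 | 1000101100101 | 1 | 1
  10 | 0001011001011 | 0 | 0
  11 | 0010110010110 | 0 | 1
  12 | 0101100101101 | 0 | 1
  13 | 1011001011011 | 1 | 1
  14 | 0110010110111 | 0 | 0
  15 | 1100101101110 | 1 | 1
  16 | 1001011011101 | 1 | 0
  17 | 0010110111010 | 0 | 1
  18 | 0101101110101 | 0 | 0
  19 | 1011011101010 | 1 | 0
  20 | 0110111010100 | 0 | 1
  21 | 1101110101001 | 1 | 1
  22 | 1011101010011 | 1 | 0
  23 | 0111010100110 | 0 | 1
  24 | 1110101001101 | 1 | 0
  25 | 1101010011010 | 1 | 0
  26 | 1010100110100 | 1 | 0
  27 | 0101001101000 | 0 | 1
  28 | 1010011010001 | 1 | 0
  29 | 0100110100010 | 0 | 0
  30 | 1001101000100 | 1 | 0
  31 | 0011010001000 | 0 | 1
  32 | 0110100010001 | 0 | 1
  33 | 1101000100011 | 1 | 0
  34 | 1010001000110 | 1 | 0
  35 | 0100010001100 | 0 | 0
  36 | 1000100011000 | 1 | 0
  37 | 0001000110000 | 0 | 0
  38 | 0010001100000 | 0 | 0
  39 | 0100011000000 | 0 | 0
  40 | 1000110000000 | 1 | 1
  41 | 0001100000001 | 0 | 1
  42 | 0011000000011 | 0 | 1
  43 | 0110000000111 | 0 | 0
  44 | 1100000001110 | 1 | 1
  45 | 1000000011101 | 1 | 0
  46 | 0000000111010 | 0 | 1
  47 | 0000001110101 | 0 | 0
  48 | 0000011101010 | 0 | 1
  49 | 0000111010101 | 0 | 0
  50 | 0001110101010 | 0 | 1
  51 | 0011101010101 | 0 | 0
  52 | 0111010101010 | 0 | 1
  53 | 1110101010101 | 1 | 1
  54 | 1101010101011 | 1 | 1
  55 | 1010101010111 | 1 | 1
  56 | 0101010101111 | 0 | 1
  57 | 1010101011111 | 1 | 0
  58 | 0101010111110 | 0 | 0
  59 | 1010101111100 | 1 | 1
  60 | 0101011111001 | 0 | 0
  61 | 1010111110010 | 1 | 1
  62 | 0101111100101 | 0 | 0
  63 | 1011111001010 | 1 | 0
  64 | 0111110010100 | 0 | 1
  65 | 1111100101001 | 1 | 1
  66 | 1111001010011 | 1 | 0
  67 | 1110010100110 | 1 | 0
  68 | 1100101001100 | 1 | 1
  69 | 1001010011001 | 1 | 1
  70 | 0010100110011 | 0 | 1
  71 | 0101001100111 | 0 | 0
  72 | 1010011001110 | 1 | 1
  73 | 0100110011101 | 0 | 1
  74 | 1001100111011 | 1 | 1
  75 | 0011001110111 | 0 | 0
  76 | 0110011101110 | 0 | 0
  77 | 1100111011100 | 1 | 1
  78 | 1001110111001 | 1 | 1
  79 | 0011101110011 | 0 | 1
  80 | 0111011100111 | 0 | 0
  81 | 1110111001110 | 1 | 1
  82 | 1101110011101 | 1 | 0
  83 | 1011100111010 | 1 | 0
  84 | 0111001110100 | 0 | 1
  85 | 1110011101001 | 1 | 1
  86 | 1100111010011 | 1 | 0
  87 | 1001110100110 | 1 | 0
  88 | 0011101001100 | 0 | 0
  89 | 0111010011000 | 0 | 1
  90 | 1110100110001 | 1 | 0
  91 | 1101001100010 | 1 | 1
  92 | 1010011000101 | 1 | 1
  93 | 0100110001011 | 0 | 0
  94 | 1001100010110 | 1 | 0
  95 | 0011000101100 | 0 | 0
  96 | 0110001011000 | 0 | 1
  97 | 1100010110001 | 1 | 0
  98 | 1000101100010 | 1 | 1
  99 | 0001011000101 | 0 | 0
 100 | 0010110001010 | 0 | 1
 101 | 0101100010101 | 0 | 0
 102 | 1011000101010 | 1 | 0
 103 | 0110001010100 | 0 | 1
 104 | 1100010101001 | 1 | 1
 105 | 1000101010011 | 1 | 0
 106 | 0001010100110 | 0 | 1
 107 | 0010101001101 | 0 | 1
 108 | 0101010011011 | 0 | 0
 109 | 1010100110110 | 1 | 0
 110 | 0101001101100 | 0 | 0
 111 | 1010011011000 | 1 | 0
 112 | 0100110110000 | 0 | 0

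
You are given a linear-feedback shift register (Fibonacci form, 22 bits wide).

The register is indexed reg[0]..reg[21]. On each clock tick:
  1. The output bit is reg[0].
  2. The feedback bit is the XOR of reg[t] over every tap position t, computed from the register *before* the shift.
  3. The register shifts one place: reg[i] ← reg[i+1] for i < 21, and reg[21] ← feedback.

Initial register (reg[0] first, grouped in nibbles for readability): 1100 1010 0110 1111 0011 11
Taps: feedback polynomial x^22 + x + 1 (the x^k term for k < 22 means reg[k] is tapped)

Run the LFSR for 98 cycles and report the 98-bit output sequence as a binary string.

11001010011011110011110101111010110001010001111000111101001111001000100100011101000101100110110010

tick  register→output (feedback)
  0  1100101001101111001111→1 (0)
  1  1001010011011110011110→1 (1)
  2  0010100110111100111101→0 (0)
  3  0101001101111001111010→0 (1)
  4  1010011011110011110101→1 (1)
  5  0100110111100111101011→0 (1)
  6  1001101111001111010111→1 (1)
  7  0011011110011110101111→0 (0)
  8  0110111100111101011110→0 (1)
  9  1101111001111010111101→1 (0)
 10  1011110011110101111010→1 (1)
 11  0111100111101011110101→0 (1)
 12  1111001111010111101011→1 (0)
 13  1110011110101111010110→1 (0)
 14  1100111101011110101100→1 (0)
 15  1001111010111101011000→1 (1)
 16  0011110101111010110001→0 (0)
 17  0111101011110101100010→0 (1)
 18  1111010111101011000101→1 (0)
 19  1110101111010110001010→1 (0)
 20  1101011110101100010100→1 (0)
 21  1010111101011000101000→1 (1)
 22  0101111010110001010001→0 (1)
 23  1011110101100010100011→1 (1)
 24  0111101011000101000111→0 (1)
 25  1111010110001010001111→1 (0)
 26  1110101100010100011110→1 (0)
 27  1101011000101000111100→1 (0)
 28  1010110001010001111000→1 (1)
 29  0101100010100011110001→0 (1)
 30  1011000101000111100011→1 (1)
 31  0110001010001111000111→0 (1)
 32  1100010100011110001111→1 (0)
 33  1000101000111100011110→1 (1)
 34  0001010001111000111101→0 (0)
 35  0010100011110001111010→0 (0)
 36  0101000111100011110100→0 (1)
 37  1010001111000111101001→1 (1)
 38  0100011110001111010011→0 (1)
 39  1000111100011110100111→1 (1)
 40  0001111000111101001111→0 (0)
 41  0011110001111010011110→0 (0)
 42  0111100011110100111100→0 (1)
 43  1111000111101001111001→1 (0)
 44  1110001111010011110010→1 (0)
 45  1100011110100111100100→1 (0)
 46  1000111101001111001000→1 (1)
 47  0001111010011110010001→0 (0)
 48  0011110100111100100010→0 (0)
 49  0111101001111001000100→0 (1)
 50  1111010011110010001001→1 (0)
 51  1110100111100100010010→1 (0)
 52  1101001111001000100100→1 (0)
 53  1010011110010001001000→1 (1)
 54  0100111100100010010001→0 (1)
 55  1001111001000100100011→1 (1)
 56  0011110010001001000111→0 (0)
 57  0111100100010010001110→0 (1)
 58  1111001000100100011101→1 (0)
 59  1110010001001000111010→1 (0)
 60  1100100010010001110100→1 (0)
 61  1001000100100011101000→1 (1)
 62  0010001001000111010001→0 (0)
 63  0100010010001110100010→0 (1)
 64  1000100100011101000101→1 (1)
 65  0001001000111010001011→0 (0)
 66  0010010001110100010110→0 (0)
 67  0100100011101000101100→0 (1)
 68  1001000111010001011001→1 (1)
 69  0010001110100010110011→0 (0)
 70  0100011101000101100110→0 (1)
 71  1000111010001011001101→1 (1)
 72  0001110100010110011011→0 (0)
 73  0011101000101100110110→0 (0)
 74  0111010001011001101100→0 (1)
 75  1110100010110011011001→1 (0)
 76  1101000101100110110010→1 (0)
 77  1010001011001101100100→1 (1)
 78  0100010110011011001001→0 (1)
 79  1000101100110110010011→1 (1)
 80  0001011001101100100111→0 (0)
 81  0010110011011001001110→0 (0)
 82  0101100110110010011100→0 (1)
 83  1011001101100100111001→1 (1)
 84  0110011011001001110011→0 (1)
 85  1100110110010011100111→1 (0)
 86  1001101100100111001110→1 (1)
 87  0011011001001110011101→0 (0)
 88  0110110010011100111010→0 (1)
 89  1101100100111001110101→1 (0)
 90  1011001001110011101010→1 (1)
 91  0110010011100111010101→0 (1)
 92  1100100111001110101011→1 (0)
 93  1001001110011101010110→1 (1)
 94  0010011100111010101101→0 (0)
 95  0100111001110101011010→0 (1)
 96  1001110011101010110101→1 (1)
 97  0011100111010101101011→0 (0)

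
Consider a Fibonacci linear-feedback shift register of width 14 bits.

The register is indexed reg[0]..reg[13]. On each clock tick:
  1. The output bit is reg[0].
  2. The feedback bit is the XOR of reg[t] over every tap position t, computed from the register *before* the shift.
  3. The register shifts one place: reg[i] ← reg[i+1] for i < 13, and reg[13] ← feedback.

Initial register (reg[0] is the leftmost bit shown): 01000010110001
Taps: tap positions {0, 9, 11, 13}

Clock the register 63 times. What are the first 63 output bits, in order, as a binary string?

k : reg_k → out_k, fb_k
0: 01000010110001 → 0, fb=0
1: 10000101100010 → 1, fb=1
2: 00001011000101 → 0, fb=0
3: 00010110001010 → 0, fb=0
4: 00101100010100 → 0, fb=0
5: 01011000101000 → 0, fb=0
6: 10110001010000 → 1, fb=0
7: 01100010100000 → 0, fb=0
8: 11000101000000 → 1, fb=1
9: 10001010000001 → 1, fb=0
10: 00010100000010 → 0, fb=0
11: 00101000000100 → 0, fb=1
12: 01010000001001 → 0, fb=1
13: 10100000010011 → 1, fb=1
14: 01000000100111 → 0, fb=0
15: 10000001001110 → 1, fb=0
16: 00000010011100 → 0, fb=0
17: 00000100111000 → 0, fb=1
18: 00001001110001 → 0, fb=0
19: 00010011100010 → 0, fb=0
20: 00100111000100 → 0, fb=1
21: 01001110001001 → 0, fb=1
22: 10011100010011 → 1, fb=1
23: 00111000100111 → 0, fb=0
24: 01110001001110 → 0, fb=1
25: 11100010011101 → 1, fb=0
26: 11000100111010 → 1, fb=0
27: 10001001110100 → 1, fb=1
28: 00010011101001 → 0, fb=1
29: 00100111010011 → 0, fb=0
30: 01001110100110 → 0, fb=1
31: 10011101001101 → 1, fb=1
32: 00111010011011 → 0, fb=0
33: 01110100110110 → 0, fb=0
34: 11101001101100 → 1, fb=0
35: 11010011011000 → 1, fb=0
36: 10100110110000 → 1, fb=0
37: 01001101100000 → 0, fb=0
38: 10011011000000 → 1, fb=1
39: 00110110000001 → 0, fb=1
40: 01101100000011 → 0, fb=1
41: 11011000000111 → 1, fb=1
42: 10110000001111 → 1, fb=1
43: 01100000011111 → 0, fb=1
44: 11000000111111 → 1, fb=0
45: 10000001111110 → 1, fb=1
46: 00000011111101 → 0, fb=1
47: 00000111111011 → 0, fb=0
48: 00001111110110 → 0, fb=0
49: 00011111101100 → 0, fb=1
50: 00111111011001 → 0, fb=0
51: 01111110110010 → 0, fb=1
52: 11111101100101 → 1, fb=1
53: 11111011001011 → 1, fb=0
54: 11110110010110 → 1, fb=1
55: 11101100101101 → 1, fb=1
56: 11011001011011 → 1, fb=1
57: 10110010110111 → 1, fb=0
58: 01100101101110 → 0, fb=1
59: 11001011011101 → 1, fb=0
60: 10010110111010 → 1, fb=0
61: 00101101110100 → 0, fb=0
62: 01011011101000 → 0, fb=0

010000101100010100000010011100010011101001101100000011111101100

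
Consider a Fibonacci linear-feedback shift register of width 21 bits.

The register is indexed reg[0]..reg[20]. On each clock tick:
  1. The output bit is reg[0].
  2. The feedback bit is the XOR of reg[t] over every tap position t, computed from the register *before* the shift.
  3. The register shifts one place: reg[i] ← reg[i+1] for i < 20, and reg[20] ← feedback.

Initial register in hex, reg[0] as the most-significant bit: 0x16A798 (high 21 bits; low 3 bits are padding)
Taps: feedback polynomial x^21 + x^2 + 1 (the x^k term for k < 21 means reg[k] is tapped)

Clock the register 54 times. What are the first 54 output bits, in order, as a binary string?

k : reg_k → out_k, fb_k
0: 000101101010011110011 → 0, fb=0
1: 001011010100111100110 → 0, fb=1
2: 010110101001111001101 → 0, fb=0
3: 101101010011110011010 → 1, fb=0
4: 011010100111100110100 → 0, fb=1
5: 110101001111001101001 → 1, fb=1
6: 101010011110011010011 → 1, fb=0
7: 010100111100110100110 → 0, fb=0
8: 101001111001101001100 → 1, fb=0
9: 010011110011010011000 → 0, fb=0
10: 100111100110100110000 → 1, fb=1
11: 001111001101001100001 → 0, fb=1
12: 011110011010011000011 → 0, fb=1
13: 111100110100110000111 → 1, fb=0
14: 111001101001100001110 → 1, fb=0
15: 110011010011000011100 → 1, fb=1
16: 100110100110000111001 → 1, fb=1
17: 001101001100001110011 → 0, fb=1
18: 011010011000011100111 → 0, fb=1
19: 110100110000111001111 → 1, fb=1
20: 101001100001110011111 → 1, fb=0
21: 010011000011100111110 → 0, fb=0
22: 100110000111001111100 → 1, fb=1
23: 001100001110011111001 → 0, fb=1
24: 011000011100111110011 → 0, fb=1
25: 110000111001111100111 → 1, fb=1
26: 100001110011111001111 → 1, fb=1
27: 000011100111110011111 → 0, fb=0
28: 000111001111100111110 → 0, fb=0
29: 001110011111001111100 → 0, fb=1
30: 011100111110011111001 → 0, fb=1
31: 111001111100111110011 → 1, fb=0
32: 110011111001111100110 → 1, fb=1
33: 100111110011111001101 → 1, fb=1
34: 001111100111110011011 → 0, fb=1
35: 011111001111100110111 → 0, fb=1
36: 111110011111001101111 → 1, fb=0
37: 111100111110011011110 → 1, fb=0
38: 111001111100110111100 → 1, fb=0
39: 110011111001101111000 → 1, fb=1
40: 100111110011011110001 → 1, fb=1
41: 001111100110111100011 → 0, fb=1
42: 011111001101111000111 → 0, fb=1
43: 111110011011110001111 → 1, fb=0
44: 111100110111100011110 → 1, fb=0
45: 111001101111000111100 → 1, fb=0
46: 110011011110001111000 → 1, fb=1
47: 100110111100011110001 → 1, fb=1
48: 001101111000111100011 → 0, fb=1
49: 011011110001111000111 → 0, fb=1
50: 110111100011110001111 → 1, fb=1
51: 101111000111100011111 → 1, fb=0
52: 011110001111000111110 → 0, fb=1
53: 111100011110001111101 → 1, fb=0

000101101010011110011010011000011100111110011111001101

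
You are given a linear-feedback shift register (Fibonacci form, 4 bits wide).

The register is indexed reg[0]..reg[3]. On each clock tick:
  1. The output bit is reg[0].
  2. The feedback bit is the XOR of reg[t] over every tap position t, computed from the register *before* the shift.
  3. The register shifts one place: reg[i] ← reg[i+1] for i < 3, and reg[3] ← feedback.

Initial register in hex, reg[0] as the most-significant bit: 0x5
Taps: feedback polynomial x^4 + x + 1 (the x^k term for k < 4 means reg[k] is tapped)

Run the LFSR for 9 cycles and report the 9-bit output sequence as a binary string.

010111100

tick  register→output (feedback)
  0  0101→0 (1)
  1  1011→1 (1)
  2  0111→0 (1)
  3  1111→1 (0)
  4  1110→1 (0)
  5  1100→1 (0)
  6  1000→1 (1)
  7  0001→0 (0)
  8  0010→0 (0)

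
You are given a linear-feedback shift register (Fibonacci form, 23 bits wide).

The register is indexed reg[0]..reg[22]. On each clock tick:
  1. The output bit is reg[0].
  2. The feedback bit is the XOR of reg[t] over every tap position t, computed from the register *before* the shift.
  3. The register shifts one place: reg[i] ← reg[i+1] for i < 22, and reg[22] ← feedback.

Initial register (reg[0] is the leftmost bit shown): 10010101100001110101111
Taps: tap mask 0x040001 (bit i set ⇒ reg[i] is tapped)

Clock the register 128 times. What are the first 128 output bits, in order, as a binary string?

tick  register→output (feedback)
  0  10010101100001110101111→1 (1)
  1  00101011000011101011111→0 (1)
  2  01010110000111010111111→0 (1)
  3  10101100001110101111111→1 (0)
  4  01011000011101011111110→0 (1)
  5  10110000111010111111101→1 (0)
  6  01100001110101111111010→0 (1)
  7  11000011101011111110101→1 (0)
  8  10000111010111111101010→1 (1)
  9  00001110101111111010101→0 (1)
 10  00011101011111110101011→0 (0)
 11  00111010111111101010110→0 (1)
 12  01110101111111010101101→0 (0)
 13  11101011111110101011010→1 (0)
 14  11010111111101010110100→1 (0)
 15  10101111111010101101000→1 (1)
 16  01011111110101011010001→0 (1)
 17  10111111101010110100011→1 (1)
 18  01111111010101101000111→0 (0)
 19  11111110101011010001110→1 (1)
 20  11111101010110100011101→1 (0)
 21  11111010101101000111010→1 (0)
 22  11110101011010001110100→1 (0)
 23  11101010110100011101000→1 (1)
 24  11010101101000111010001→1 (0)
 25  10101011010001110100010→1 (1)
 26  01010110100011101000101→0 (0)
 27  10101101000111010001010→1 (1)
 28  01011010001110100010101→0 (1)
 29  10110100011101000101011→1 (1)
 30  01101000111010001010111→0 (1)
 31  11010001110100010101111→1 (1)
 32  10100011101000101011111→1 (0)
 33  01000111010001010111110→0 (1)
 34  10001110100010101111101→1 (0)
 35  00011101000101011111010→0 (1)
 36  00111010001010111110101→0 (1)
 37  01110100010101111101011→0 (0)
 38  11101000101011111010110→1 (0)
 39  11010001010111110101100→1 (1)
 40  10100010101111101011001→1 (0)
 41  01000101011111010110010→0 (1)
 42  10001010111110101100101→1 (1)
 43  00010101111101011001011→0 (0)
 44  00101011111010110010110→0 (1)
 45  01010111110101100101101→0 (0)
 46  10101111101011001011010→1 (0)
 47  01011111010110010110100→0 (1)
 48  10111110101100101101001→1 (1)
 49  01111101011001011010011→0 (1)
 50  11111010110010110100111→1 (1)
 51  11110101100101101001111→1 (1)
 52  11101011001011010011111→1 (0)
 53  11010110010110100111110→1 (0)
 54  10101100101101001111100→1 (0)
 55  01011001011010011111000→0 (1)
 56  10110010110100111110001→1 (0)
 57  01100101101001111100010→0 (0)
 58  11001011010011111000100→1 (1)
 59  10010110100111110001001→1 (1)
 60  00101101001111100010011→0 (1)
 61  01011010011111000100111→0 (0)
 62  10110100111110001001110→1 (1)
 63  01101001111100010011101→0 (1)
 64  11010011111000100111011→1 (0)
 65  10100111110001001110110→1 (0)
 66  01001111100010011101100→0 (0)
 67  10011111000100111011000→1 (0)
 68  00111110001001110110000→0 (1)
 69  01111100010011101100001→0 (0)
 70  11111000100111011000010→1 (1)
 71  11110001001110110000101→1 (1)
 72  11100010011101100001011→1 (1)
 73  11000100111011000010111→1 (0)
 74  10001001110110000101110→1 (1)
 75  00010011101100001011101→0 (1)
 76  00100111011000010111011→0 (1)
 77  01001110110000101110111→0 (1)
 78  10011101100001011101111→1 (1)
 79  00111011000010111011111→0 (1)
 80  01110110000101110111111→0 (1)
 81  11101100001011101111111→1 (0)
 82  11011000010111011111110→1 (0)
 83  10110000101110111111100→1 (0)
 84  01100001011101111111000→0 (1)
 85  11000010111011111110001→1 (0)
 86  10000101110111111100010→1 (1)
 87  00001011101111111000101→0 (0)
 88  00010111011111110001010→0 (0)
 89  00101110111111100010100→0 (1)
 90  01011101111111000101001→0 (0)
 91  10111011111110001010010→1 (0)
 92  01110111111100010100100→0 (0)
 93  11101111111000101001000→1 (1)
 94  11011111110001010010001→1 (0)
 95  10111111100010100100010→1 (1)
 96  01111111000101001000101→0 (0)
 97  11111110001010010001010→1 (1)
 98  11111100010100100010101→1 (0)
 99  11111000101001000101010→1 (1)
100  11110001010010001010101→1 (0)
101  11100010100100010101010→1 (1)
102  11000101001000101010101→1 (0)
103  10001010010001010101010→1 (1)
104  00010100100010101010101→0 (1)
105  00101001000101010101011→0 (0)
106  01010010001010101010110→0 (1)
107  10100100010101010101101→1 (1)
108  01001000101010101011011→0 (1)
109  10010001010101010110111→1 (0)
110  00100010101010101101110→0 (0)
111  01000101010101011011100→0 (1)
112  10001010101010110111001→1 (0)
113  00010101010101101110010→0 (1)
114  00101010101011011100101→0 (0)
115  01010101010110111001010→0 (0)
116  10101010101101110010100→1 (0)
117  01010101011011100101000→0 (0)
118  10101010110111001010000→1 (0)
119  01010101101110010100000→0 (0)
120  10101011011100101000000→1 (1)
121  01010110111001010000001→0 (0)
122  10101101110010100000010→1 (1)
123  01011011100101000000101→0 (0)
124  10110111001010000001010→1 (1)
125  01101110010100000010101→0 (1)
126  11011100101000000101011→1 (1)
127  10111001010000001010111→1 (0)

10010101100001110101111111010101101000111010001010111110101100101101001111100010011101100001011101111111000101001000101010101011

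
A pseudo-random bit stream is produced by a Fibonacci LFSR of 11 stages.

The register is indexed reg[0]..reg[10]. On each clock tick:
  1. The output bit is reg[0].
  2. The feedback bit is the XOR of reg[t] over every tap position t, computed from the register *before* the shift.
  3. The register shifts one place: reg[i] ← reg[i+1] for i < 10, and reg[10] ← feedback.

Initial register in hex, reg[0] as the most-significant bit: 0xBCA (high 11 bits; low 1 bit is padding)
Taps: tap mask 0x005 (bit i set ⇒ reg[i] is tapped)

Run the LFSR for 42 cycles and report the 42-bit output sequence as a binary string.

tick  register→output (feedback)
  0  10111100101→1 (0)
  1  01111001010→0 (1)
  2  11110010101→1 (0)
  3  11100101010→1 (0)
  4  11001010100→1 (1)
  5  10010101001→1 (1)
  6  00101010011→0 (1)
  7  01010100111→0 (0)
  8  10101001110→1 (0)
  9  01010011100→0 (0)
 10  10100111000→1 (0)
 11  01001110000→0 (0)
 12  10011100000→1 (1)
 13  00111000001→0 (1)
 14  01110000011→0 (1)
 15  11100000111→1 (0)
 16  11000001110→1 (1)
 17  10000011101→1 (1)
 18  00000111011→0 (0)
 19  00001110110→0 (0)
 20  00011101100→0 (0)
 21  00111011000→0 (1)
 22  01110110001→0 (1)
 23  11101100011→1 (0)
 24  11011000110→1 (1)
 25  10110001101→1 (0)
 26  01100011010→0 (1)
 27  11000110101→1 (1)
 28  10001101011→1 (1)
 29  00011010111→0 (0)
 30  00110101110→0 (1)
 31  01101011101→0 (1)
 32  11010111011→1 (1)
 33  10101110111→1 (0)
 34  01011101110→0 (0)
 35  10111011100→1 (0)
 36  01110111000→0 (1)
 37  11101110001→1 (0)
 38  11011100010→1 (1)
 39  10111000101→1 (0)
 40  01110001010→0 (1)
 41  11100010101→1 (0)

101111001010100111000001110110001101011101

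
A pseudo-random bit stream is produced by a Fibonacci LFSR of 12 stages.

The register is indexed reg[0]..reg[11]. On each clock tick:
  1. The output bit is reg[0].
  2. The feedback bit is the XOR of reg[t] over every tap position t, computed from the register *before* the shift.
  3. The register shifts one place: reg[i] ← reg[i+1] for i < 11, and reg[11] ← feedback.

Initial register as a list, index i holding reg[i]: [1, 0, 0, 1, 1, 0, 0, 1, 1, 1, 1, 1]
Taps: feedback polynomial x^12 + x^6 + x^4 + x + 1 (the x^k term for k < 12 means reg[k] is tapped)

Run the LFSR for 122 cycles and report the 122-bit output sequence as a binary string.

step | reg (before) | out | fb
   0 | 100110011111 | 1 | 0
   1 | 001100111110 | 0 | 1
   2 | 011001111101 | 0 | 0
   3 | 110011111010 | 1 | 0
   4 | 100111110100 | 1 | 1
   5 | 001111101001 | 0 | 0
   6 | 011111010010 | 0 | 0
   7 | 111110100100 | 1 | 0
   8 | 111101001000 | 1 | 0
   9 | 111010010000 | 1 | 1
  10 | 110100100001 | 1 | 1
  11 | 101001000011 | 1 | 1
  12 | 010010000111 | 0 | 0
  13 | 100100001110 | 1 | 1
  14 | 001000011101 | 0 | 0
  15 | 010000111010 | 0 | 0
  16 | 100001110100 | 1 | 0
  17 | 000011101000 | 0 | 0
  18 | 000111010000 | 0 | 1
  19 | 001110100001 | 0 | 0
  20 | 011101000010 | 0 | 1
  21 | 111010000101 | 1 | 1
  22 | 110100001011 | 1 | 0
  23 | 101000010110 | 1 | 1
  24 | 010000101101 | 0 | 0
  25 | 100001011010 | 1 | 1
  26 | 000010110101 | 0 | 0
  27 | 000101101010 | 0 | 1
  28 | 001011010101 | 0 | 1
  29 | 010110101011 | 0 | 1
  30 | 101101010111 | 1 | 1
  31 | 011010101111 | 0 | 1
  32 | 110101011111 | 1 | 0
  33 | 101010111110 | 1 | 1
  34 | 010101111101 | 0 | 0
  35 | 101011111010 | 1 | 1
  36 | 010111110101 | 0 | 1
  37 | 101111101011 | 1 | 1
  38 | 011111010111 | 0 | 0
  39 | 111110101110 | 1 | 0
  40 | 111101011100 | 1 | 0
  41 | 111010111000 | 1 | 0
  42 | 110101110000 | 1 | 1
  43 | 101011100001 | 1 | 1
  44 | 010111000011 | 0 | 0
  45 | 101110000110 | 1 | 0
  46 | 011100001100 | 0 | 1
  47 | 111000011001 | 1 | 0
  48 | 110000110010 | 1 | 1
  49 | 100001100101 | 1 | 0
  50 | 000011001010 | 0 | 1
  51 | 000110010101 | 0 | 1
  52 | 001100101011 | 0 | 1
  53 | 011001010111 | 0 | 1
  54 | 110010101111 | 1 | 0
  55 | 100101011110 | 1 | 1
  56 | 001010111101 | 0 | 0
  57 | 010101111010 | 0 | 0
  58 | 101011110100 | 1 | 1
  59 | 010111101001 | 0 | 1
  60 | 101111010011 | 1 | 0
  61 | 011110100110 | 0 | 1
  62 | 111101001101 | 1 | 0
  63 | 111010011010 | 1 | 1
  64 | 110100110101 | 1 | 1
  65 | 101001101011 | 1 | 0
  66 | 010011010110 | 0 | 0
  67 | 100110101100 | 1 | 1
  68 | 001101011001 | 0 | 0
  69 | 011010110010 | 0 | 1
  70 | 110101100101 | 1 | 1
  71 | 101011001011 | 1 | 0
  72 | 010110010110 | 0 | 0
  73 | 101100101100 | 1 | 0
  74 | 011001011000 | 0 | 1
  75 | 110010110001 | 1 | 0
  76 | 100101100010 | 1 | 0
  77 | 001011000100 | 0 | 1
  78 | 010110001001 | 0 | 0
  79 | 101100010010 | 1 | 1
  80 | 011000100101 | 0 | 0
  81 | 110001001010 | 1 | 0
  82 | 100010010100 | 1 | 0
  83 | 000100101000 | 0 | 1
  84 | 001001010001 | 0 | 0
  85 | 010010100010 | 0 | 1
  86 | 100101000101 | 1 | 1
  87 | 001010001011 | 0 | 1
  88 | 010100010111 | 0 | 1
  89 | 101000101111 | 1 | 0
  90 | 010001011110 | 0 | 1
  91 | 100010111101 | 1 | 1
  92 | 000101111011 | 0 | 1
  93 | 001011110111 | 0 | 0
  94 | 010111101110 | 0 | 1
  95 | 101111011101 | 1 | 0
  96 | 011110111010 | 0 | 1
  97 | 111101110101 | 1 | 1
  98 | 111011101011 | 1 | 0
  99 | 110111010110 | 1 | 1
 100 | 101110101101 | 1 | 1
 101 | 011101011011 | 0 | 1
 102 | 111010110111 | 1 | 0
 103 | 110101101110 | 1 | 1
 104 | 101011011101 | 1 | 0
 105 | 010110111010 | 0 | 1
 106 | 101101110101 | 1 | 0
 107 | 011011101010 | 0 | 1
 108 | 110111010101 | 1 | 1
 109 | 101110101011 | 1 | 1
 110 | 011101010111 | 0 | 1
 111 | 111010101111 | 1 | 0
 112 | 110101011110 | 1 | 0
 113 | 101010111100 | 1 | 1
 114 | 010101111001 | 0 | 0
 115 | 101011110010 | 1 | 1
 116 | 010111100101 | 0 | 1
 117 | 101111001011 | 1 | 0
 118 | 011110010110 | 0 | 0
 119 | 111100101100 | 1 | 1
 120 | 111001011001 | 1 | 0
 121 | 110010110010 | 1 | 0

10011001111101001000011101000010110101011111010111000011001010111101001101011001011000100101000101111011101011011101010111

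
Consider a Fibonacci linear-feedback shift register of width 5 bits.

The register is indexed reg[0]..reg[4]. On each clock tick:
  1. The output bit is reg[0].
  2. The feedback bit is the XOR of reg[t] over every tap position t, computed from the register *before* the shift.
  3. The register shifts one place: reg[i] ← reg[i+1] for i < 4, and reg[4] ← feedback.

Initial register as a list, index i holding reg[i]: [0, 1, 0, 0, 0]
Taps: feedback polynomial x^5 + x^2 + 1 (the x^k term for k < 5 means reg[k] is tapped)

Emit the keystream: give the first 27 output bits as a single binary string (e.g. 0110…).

tick  register→output (feedback)
  0  01000→0 (0)
  1  10000→1 (1)
  2  00001→0 (0)
  3  00010→0 (0)
  4  00100→0 (1)
  5  01001→0 (0)
  6  10010→1 (1)
  7  00101→0 (1)
  8  01011→0 (0)
  9  10110→1 (0)
 10  01100→0 (1)
 11  11001→1 (1)
 12  10011→1 (1)
 13  00111→0 (1)
 14  01111→0 (1)
 15  11111→1 (0)
 16  11110→1 (0)
 17  11100→1 (0)
 18  11000→1 (1)
 19  10001→1 (1)
 20  00011→0 (0)
 21  00110→0 (1)
 22  01101→0 (1)
 23  11011→1 (1)
 24  10111→1 (0)
 25  01110→0 (1)
 26  11101→1 (0)

010000100101100111110001101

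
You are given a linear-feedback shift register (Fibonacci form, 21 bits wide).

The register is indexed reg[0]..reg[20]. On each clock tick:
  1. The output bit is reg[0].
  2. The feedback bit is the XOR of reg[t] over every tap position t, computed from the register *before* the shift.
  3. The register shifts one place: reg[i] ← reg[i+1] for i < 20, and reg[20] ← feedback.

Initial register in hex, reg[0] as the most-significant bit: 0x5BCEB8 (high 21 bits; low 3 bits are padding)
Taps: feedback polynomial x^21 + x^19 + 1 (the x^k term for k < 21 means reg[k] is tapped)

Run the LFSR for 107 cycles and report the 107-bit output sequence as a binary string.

01011011110011101011110110110010110001001101101101000111110100100100100000110010000101111010101101000000100

k : reg_k → out_k, fb_k
0: 010110111100111010111 → 0, fb=1
1: 101101111001110101111 → 1, fb=0
2: 011011110011101011110 → 0, fb=1
3: 110111100111010111101 → 1, fb=1
4: 101111001110101111011 → 1, fb=0
5: 011110011101011110110 → 0, fb=1
6: 111100111010111101101 → 1, fb=1
7: 111001110101111011011 → 1, fb=0
8: 110011101011110110110 → 1, fb=0
9: 100111010111101101100 → 1, fb=1
10: 001110101111011011001 → 0, fb=0
11: 011101011110110110010 → 0, fb=1
12: 111010111101101100101 → 1, fb=1
13: 110101111011011001011 → 1, fb=0
14: 101011110110110010110 → 1, fb=0
15: 010111101101100101100 → 0, fb=0
16: 101111011011001011000 → 1, fb=1
17: 011110110110010110001 → 0, fb=0
18: 111101101100101100010 → 1, fb=0
19: 111011011001011000100 → 1, fb=1
20: 110110110010110001001 → 1, fb=1
21: 101101100101100010011 → 1, fb=0
22: 011011001011000100110 → 0, fb=1
23: 110110010110001001101 → 1, fb=1
24: 101100101100010011011 → 1, fb=0
25: 011001011000100110110 → 0, fb=1
26: 110010110001001101101 → 1, fb=1
27: 100101100010011011011 → 1, fb=0
28: 001011000100110110110 → 0, fb=1
29: 010110001001101101101 → 0, fb=0
30: 101100010011011011010 → 1, fb=0
31: 011000100110110110100 → 0, fb=0
32: 110001001101101101000 → 1, fb=1
33: 100010011011011010001 → 1, fb=1
34: 000100110110110100011 → 0, fb=1
35: 001001101101101000111 → 0, fb=1
36: 010011011011010001111 → 0, fb=1
37: 100110110110100011111 → 1, fb=0
38: 001101101101000111110 → 0, fb=1
39: 011011011010001111101 → 0, fb=0
40: 110110110100011111010 → 1, fb=0
41: 101101101000111110100 → 1, fb=1
42: 011011010001111101001 → 0, fb=0
43: 110110100011111010010 → 1, fb=0
44: 101101000111110100100 → 1, fb=1
45: 011010001111101001001 → 0, fb=0
46: 110100011111010010010 → 1, fb=0
47: 101000111110100100100 → 1, fb=1
48: 010001111101001001001 → 0, fb=0
49: 100011111010010010010 → 1, fb=0
50: 000111110100100100100 → 0, fb=0
51: 001111101001001001000 → 0, fb=0
52: 011111010010010010000 → 0, fb=0
53: 111110100100100100000 → 1, fb=1
54: 111101001001001000001 → 1, fb=1
55: 111010010010010000011 → 1, fb=0
56: 110100100100100000110 → 1, fb=0
57: 101001001001000001100 → 1, fb=1
58: 010010010010000011001 → 0, fb=0
59: 100100100100000110010 → 1, fb=0
60: 001001001000001100100 → 0, fb=0
61: 010010010000011001000 → 0, fb=0
62: 100100100000110010000 → 1, fb=1
63: 001001000001100100001 → 0, fb=0
64: 010010000011001000010 → 0, fb=1
65: 100100000110010000101 → 1, fb=1
66: 001000001100100001011 → 0, fb=1
67: 010000011001000010111 → 0, fb=1
68: 100000110010000101111 → 1, fb=0
69: 000001100100001011110 → 0, fb=1
70: 000011001000010111101 → 0, fb=0
71: 000110010000101111010 → 0, fb=1
72: 001100100001011110101 → 0, fb=0
73: 011001000010111101010 → 0, fb=1
74: 110010000101111010101 → 1, fb=1
75: 100100001011110101011 → 1, fb=0
76: 001000010111101010110 → 0, fb=1
77: 010000101111010101101 → 0, fb=0
78: 100001011110101011010 → 1, fb=0
79: 000010111101010110100 → 0, fb=0
80: 000101111010101101000 → 0, fb=0
81: 001011110101011010000 → 0, fb=0
82: 010111101010110100000 → 0, fb=0
83: 101111010101101000000 → 1, fb=1
84: 011110101011010000001 → 0, fb=0
85: 111101010110100000010 → 1, fb=0
86: 111010101101000000100 → 1, fb=1
87: 110101011010000001001 → 1, fb=1
88: 101010110100000010011 → 1, fb=0
89: 010101101000000100110 → 0, fb=1
90: 101011010000001001101 → 1, fb=1
91: 010110100000010011011 → 0, fb=1
92: 101101000000100110111 → 1, fb=0
93: 011010000001001101110 → 0, fb=1
94: 110100000010011011101 → 1, fb=1
95: 101000000100110111011 → 1, fb=0
96: 010000001001101110110 → 0, fb=1
97: 100000010011011101101 → 1, fb=1
98: 000000100110111011011 → 0, fb=1
99: 000001001101110110111 → 0, fb=1
100: 000010011011101101111 → 0, fb=1
101: 000100110111011011111 → 0, fb=1
102: 001001101110110111111 → 0, fb=1
103: 010011011101101111111 → 0, fb=1
104: 100110111011011111111 → 1, fb=0
105: 001101110110111111110 → 0, fb=1
106: 011011101101111111101 → 0, fb=0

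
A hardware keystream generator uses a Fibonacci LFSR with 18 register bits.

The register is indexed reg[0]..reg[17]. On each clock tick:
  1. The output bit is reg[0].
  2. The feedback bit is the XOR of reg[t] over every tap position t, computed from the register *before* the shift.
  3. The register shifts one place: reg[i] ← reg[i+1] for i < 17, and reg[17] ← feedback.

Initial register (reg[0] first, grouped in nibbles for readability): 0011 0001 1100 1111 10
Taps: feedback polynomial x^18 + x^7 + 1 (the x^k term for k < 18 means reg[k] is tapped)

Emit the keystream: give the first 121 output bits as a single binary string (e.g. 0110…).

0011000111001111101101011000010101011101110010101110111000101111011111100110010000010011000110110110011110101010001011001

k : reg_k → out_k, fb_k
0: 001100011100111110 → 0, fb=1
1: 011000111001111101 → 0, fb=1
2: 110001110011111011 → 1, fb=0
3: 100011100111110110 → 1, fb=1
4: 000111001111101101 → 0, fb=0
5: 001110011111011010 → 0, fb=1
6: 011100111110110101 → 0, fb=1
7: 111001111101101011 → 1, fb=0
8: 110011111011010110 → 1, fb=0
9: 100111110110101100 → 1, fb=0
10: 001111101101011000 → 0, fb=0
11: 011111011010110000 → 0, fb=1
12: 111110110101100001 → 1, fb=0
13: 111101101011000010 → 1, fb=1
14: 111011010110000101 → 1, fb=0
15: 110110101100001010 → 1, fb=1
16: 101101011000010101 → 1, fb=0
17: 011010110000101010 → 0, fb=1
18: 110101100001010101 → 1, fb=1
19: 101011000010101011 → 1, fb=1
20: 010110000101010111 → 0, fb=0
21: 101100001010101110 → 1, fb=1
22: 011000010101011101 → 0, fb=1
23: 110000101010111011 → 1, fb=1
24: 100001010101110111 → 1, fb=0
25: 000010101011101110 → 0, fb=0
26: 000101010111011100 → 0, fb=1
27: 001010101110111001 → 0, fb=0
28: 010101011101110010 → 0, fb=1
29: 101010111011100101 → 1, fb=0
30: 010101110111001010 → 0, fb=1
31: 101011101110010101 → 1, fb=1
32: 010111011100101011 → 0, fb=1
33: 101110111001010111 → 1, fb=0
34: 011101110010101110 → 0, fb=1
35: 111011100101011101 → 1, fb=1
36: 110111001010111011 → 1, fb=1
37: 101110010101110111 → 1, fb=0
38: 011100101011101110 → 0, fb=0
39: 111001010111011100 → 1, fb=0
40: 110010101110111000 → 1, fb=1
41: 100101011101110001 → 1, fb=0
42: 001010111011100010 → 0, fb=1
43: 010101110111000101 → 0, fb=1
44: 101011101110001011 → 1, fb=1
45: 010111011100010111 → 0, fb=1
46: 101110111000101111 → 1, fb=0
47: 011101110001011110 → 0, fb=1
48: 111011100010111101 → 1, fb=1
49: 110111000101111011 → 1, fb=1
50: 101110001011110111 → 1, fb=1
51: 011100010111101111 → 0, fb=1
52: 111000101111011111 → 1, fb=1
53: 110001011110111111 → 1, fb=0
54: 100010111101111110 → 1, fb=0
55: 000101111011111100 → 0, fb=1
56: 001011110111111001 → 0, fb=1
57: 010111101111110011 → 0, fb=0
58: 101111011111100110 → 1, fb=0
59: 011110111111001100 → 0, fb=1
60: 111101111110011001 → 1, fb=0
61: 111011111100110010 → 1, fb=0
62: 110111111001100100 → 1, fb=0
63: 101111110011001000 → 1, fb=0
64: 011111100110010000 → 0, fb=0
65: 111111001100100000 → 1, fb=1
66: 111110011001000001 → 1, fb=0
67: 111100110010000010 → 1, fb=0
68: 111001100100000100 → 1, fb=1
69: 110011001000001001 → 1, fb=1
70: 100110010000010011 → 1, fb=0
71: 001100100000100110 → 0, fb=0
72: 011001000001001100 → 0, fb=0
73: 110010000010011000 → 1, fb=1
74: 100100000100110001 → 1, fb=1
75: 001000001001100011 → 0, fb=0
76: 010000010011000110 → 0, fb=1
77: 100000100110001101 → 1, fb=1
78: 000001001100011011 → 0, fb=0
79: 000010011000110110 → 0, fb=1
80: 000100110001101101 → 0, fb=1
81: 001001100011011011 → 0, fb=0
82: 010011000110110110 → 0, fb=0
83: 100110001101101100 → 1, fb=1
84: 001100011011011001 → 0, fb=1
85: 011000110110110011 → 0, fb=1
86: 110001101101100111 → 1, fb=1
87: 100011011011001111 → 1, fb=0
88: 000110110110011110 → 0, fb=1
89: 001101101100111101 → 0, fb=0
90: 011011011001111010 → 0, fb=1
91: 110110110011110101 → 1, fb=0
92: 101101100111101010 → 1, fb=1
93: 011011001111010101 → 0, fb=0
94: 110110011110101010 → 1, fb=0
95: 101100111101010100 → 1, fb=0
96: 011001111010101000 → 0, fb=1
97: 110011110101010001 → 1, fb=0
98: 100111101010100010 → 1, fb=1
99: 001111010101000101 → 0, fb=1
100: 011110101010001011 → 0, fb=0
101: 111101010100010110 → 1, fb=0
102: 111010101000101100 → 1, fb=1
103: 110101010001011001 → 1, fb=0
104: 101010100010110010 → 1, fb=1
105: 010101000101100101 → 0, fb=0
106: 101010001011001010 → 1, fb=1
107: 010100010110010101 → 0, fb=1
108: 101000101100101011 → 1, fb=1
109: 010001011001010111 → 0, fb=1
110: 100010110010101111 → 1, fb=0
111: 000101100101011110 → 0, fb=0
112: 001011001010111100 → 0, fb=0
113: 010110010101111000 → 0, fb=1
114: 101100101011110001 → 1, fb=1
115: 011001010111100011 → 0, fb=1
116: 110010101111000111 → 1, fb=1
117: 100101011110001111 → 1, fb=0
118: 001010111100011110 → 0, fb=1
119: 010101111000111101 → 0, fb=1
120: 101011110001111011 → 1, fb=0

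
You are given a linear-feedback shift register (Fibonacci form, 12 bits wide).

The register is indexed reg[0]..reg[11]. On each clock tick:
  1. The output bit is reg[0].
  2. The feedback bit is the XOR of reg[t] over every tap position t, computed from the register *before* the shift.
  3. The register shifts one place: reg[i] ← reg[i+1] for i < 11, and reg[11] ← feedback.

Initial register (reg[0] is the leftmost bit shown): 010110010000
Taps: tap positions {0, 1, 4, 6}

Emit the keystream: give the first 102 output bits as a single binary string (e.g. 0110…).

k : reg_k → out_k, fb_k
0: 010110010000 → 0, fb=0
1: 101100100000 → 1, fb=0
2: 011001000000 → 0, fb=1
3: 110010000001 → 1, fb=1
4: 100100000011 → 1, fb=1
5: 001000000111 → 0, fb=0
6: 010000001110 → 0, fb=1
7: 100000011101 → 1, fb=1
8: 000000111011 → 0, fb=1
9: 000001110111 → 0, fb=1
10: 000011101111 → 0, fb=0
11: 000111011110 → 0, fb=1
12: 001110111101 → 0, fb=0
13: 011101111010 → 0, fb=0
14: 111011110100 → 1, fb=0
15: 110111101000 → 1, fb=0
16: 101111010000 → 1, fb=0
17: 011110100000 → 0, fb=1
18: 111101000001 → 1, fb=0
19: 111010000010 → 1, fb=1
20: 110100000101 → 1, fb=0
21: 101000001010 → 1, fb=1
22: 010000010101 → 0, fb=1
23: 100000101011 → 1, fb=0
24: 000001010110 → 0, fb=0
25: 000010101100 → 0, fb=0
26: 000101011000 → 0, fb=0
27: 001010110000 → 0, fb=0
28: 010101100000 → 0, fb=0
29: 101011000000 → 1, fb=0
30: 010110000000 → 0, fb=0
31: 101100000000 → 1, fb=1
32: 011000000001 → 0, fb=1
33: 110000000011 → 1, fb=0
34: 100000000110 → 1, fb=1
35: 000000001101 → 0, fb=0
36: 000000011010 → 0, fb=0
37: 000000110100 → 0, fb=1
38: 000001101001 → 0, fb=1
39: 000011010011 → 0, fb=1
40: 000110100111 → 0, fb=0
41: 001101001110 → 0, fb=0
42: 011010011100 → 0, fb=0
43: 110100111000 → 1, fb=1
44: 101001110001 → 1, fb=0
45: 010011100010 → 0, fb=1
46: 100111000101 → 1, fb=0
47: 001110001010 → 0, fb=1
48: 011100010101 → 0, fb=1
49: 111000101011 → 1, fb=1
50: 110001010111 → 1, fb=0
51: 100010101110 → 1, fb=1
52: 000101011101 → 0, fb=0
53: 001010111010 → 0, fb=0
54: 010101110100 → 0, fb=0
55: 101011101000 → 1, fb=1
56: 010111010001 → 0, fb=0
57: 101110100010 → 1, fb=1
58: 011101000101 → 0, fb=1
59: 111010001011 → 1, fb=1
60: 110100010111 → 1, fb=0
61: 101000101110 → 1, fb=0
62: 010001011100 → 0, fb=1
63: 100010111001 → 1, fb=1
64: 000101110011 → 0, fb=1
65: 001011100111 → 0, fb=0
66: 010111001110 → 0, fb=0
67: 101110011100 → 1, fb=0
68: 011100111000 → 0, fb=0
69: 111001110000 → 1, fb=1
70: 110011100001 → 1, fb=0
71: 100111000010 → 1, fb=0
72: 001110000100 → 0, fb=1
73: 011100001001 → 0, fb=1
74: 111000010011 → 1, fb=0
75: 110000100110 → 1, fb=1
76: 100001001101 → 1, fb=1
77: 000010011011 → 0, fb=1
78: 000100110111 → 0, fb=1
79: 001001101111 → 0, fb=1
80: 010011011111 → 0, fb=0
81: 100110111110 → 1, fb=1
82: 001101111101 → 0, fb=1
83: 011011111011 → 0, fb=1
84: 110111110111 → 1, fb=0
85: 101111101110 → 1, fb=1
86: 011111011101 → 0, fb=0
87: 111110111010 → 1, fb=0
88: 111101110100 → 1, fb=1
89: 111011101001 → 1, fb=0
90: 110111010010 → 1, fb=1
91: 101110100101 → 1, fb=1
92: 011101001011 → 0, fb=1
93: 111010010111 → 1, fb=1
94: 110100101111 → 1, fb=1
95: 101001011111 → 1, fb=1
96: 010010111111 → 0, fb=1
97: 100101111111 → 1, fb=0
98: 001011111110 → 0, fb=0
99: 010111111100 → 0, fb=1
100: 101111111001 → 1, fb=1
101: 011111110011 → 0, fb=1

010110010000001110111101000001010110000000011010011100010101110100010111001110000100110111110111010010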